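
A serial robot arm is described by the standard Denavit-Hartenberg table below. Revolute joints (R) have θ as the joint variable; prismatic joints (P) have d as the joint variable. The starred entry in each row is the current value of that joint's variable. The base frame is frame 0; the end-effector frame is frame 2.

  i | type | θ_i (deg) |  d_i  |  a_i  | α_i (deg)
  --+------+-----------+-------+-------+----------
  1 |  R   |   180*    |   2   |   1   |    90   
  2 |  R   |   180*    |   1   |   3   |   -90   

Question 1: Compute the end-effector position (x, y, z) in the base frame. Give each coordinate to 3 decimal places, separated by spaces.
after link 1: o_1 = (-1.0000, 0.0000, 2.0000)
after link 2: o_2 = (2.0000, 1.0000, 2.0000)

2.000 1.000 2.000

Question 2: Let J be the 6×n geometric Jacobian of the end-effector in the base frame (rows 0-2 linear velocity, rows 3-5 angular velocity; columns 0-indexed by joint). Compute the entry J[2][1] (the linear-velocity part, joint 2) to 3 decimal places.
-3.000

axis z_1 = (0.0000,1.0000,0.0000); lever o_n−o_1 = (3.0000,1.0000,0.0000)
cross product → J_v[:, 1] = (0.0000,0.0000,-3.0000)
J_ω[:, 1] = z_1
entry J[2][1] = -3.0000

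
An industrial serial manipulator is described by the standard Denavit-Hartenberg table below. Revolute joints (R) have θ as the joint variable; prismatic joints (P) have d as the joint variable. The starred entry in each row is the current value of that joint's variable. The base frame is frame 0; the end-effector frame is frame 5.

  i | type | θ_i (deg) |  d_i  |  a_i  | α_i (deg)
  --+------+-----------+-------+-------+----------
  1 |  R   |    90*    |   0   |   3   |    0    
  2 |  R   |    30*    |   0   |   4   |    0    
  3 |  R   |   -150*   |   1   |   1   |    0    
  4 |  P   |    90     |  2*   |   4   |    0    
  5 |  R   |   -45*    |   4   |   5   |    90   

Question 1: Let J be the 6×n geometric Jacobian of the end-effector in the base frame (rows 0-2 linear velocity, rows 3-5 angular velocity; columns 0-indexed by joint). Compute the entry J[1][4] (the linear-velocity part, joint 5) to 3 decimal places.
axis z_4 = (0.0000,0.0000,1.0000); lever o_n−o_4 = (4.8296,1.2941,4.0000)
cross product → J_v[:, 4] = (-1.2941,4.8296,0.0000)
J_ω[:, 4] = z_4
entry J[1][4] = 4.8296

4.830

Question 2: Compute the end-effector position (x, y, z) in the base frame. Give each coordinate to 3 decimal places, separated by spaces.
5.696 10.722 7.000

after link 1: o_1 = (0.0000, 3.0000, 0.0000)
after link 2: o_2 = (-2.0000, 6.4641, 0.0000)
after link 3: o_3 = (-1.1340, 5.9641, 1.0000)
after link 4: o_4 = (0.8660, 9.4282, 3.0000)
after link 5: o_5 = (5.6957, 10.7223, 7.0000)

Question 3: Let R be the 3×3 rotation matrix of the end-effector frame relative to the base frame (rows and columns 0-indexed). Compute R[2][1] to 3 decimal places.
End-effector y-axis (col 1 of R) = (-0.0000,0.0000,1.0000)
R[2][1] = 1.0000

1.000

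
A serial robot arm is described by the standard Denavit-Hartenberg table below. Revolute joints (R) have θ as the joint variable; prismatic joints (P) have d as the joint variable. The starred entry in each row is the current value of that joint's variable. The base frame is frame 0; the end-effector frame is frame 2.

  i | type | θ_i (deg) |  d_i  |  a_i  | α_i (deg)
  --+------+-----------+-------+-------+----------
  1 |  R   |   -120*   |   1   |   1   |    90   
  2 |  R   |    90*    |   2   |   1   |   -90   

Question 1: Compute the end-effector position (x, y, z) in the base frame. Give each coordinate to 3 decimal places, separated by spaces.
-2.232 0.134 2.000

after link 1: o_1 = (-0.5000, -0.8660, 1.0000)
after link 2: o_2 = (-2.2321, 0.1340, 2.0000)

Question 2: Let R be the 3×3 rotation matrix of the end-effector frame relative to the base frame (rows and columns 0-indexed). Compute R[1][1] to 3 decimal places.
-0.500

End-effector y-axis (col 1 of R) = (0.8660,-0.5000,-0.0000)
R[1][1] = -0.5000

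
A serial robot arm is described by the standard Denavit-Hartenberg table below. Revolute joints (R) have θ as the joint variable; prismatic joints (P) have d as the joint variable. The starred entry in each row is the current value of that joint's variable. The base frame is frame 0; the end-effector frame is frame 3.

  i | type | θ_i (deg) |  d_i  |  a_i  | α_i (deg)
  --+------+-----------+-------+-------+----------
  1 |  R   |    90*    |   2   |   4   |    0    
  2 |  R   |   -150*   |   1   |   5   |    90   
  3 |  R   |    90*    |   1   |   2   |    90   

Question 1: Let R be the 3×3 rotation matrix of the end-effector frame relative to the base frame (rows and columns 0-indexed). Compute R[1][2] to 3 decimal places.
End-effector z-axis (col 2 of R) = (0.5000,-0.8660,-0.0000)
R[1][2] = -0.8660

-0.866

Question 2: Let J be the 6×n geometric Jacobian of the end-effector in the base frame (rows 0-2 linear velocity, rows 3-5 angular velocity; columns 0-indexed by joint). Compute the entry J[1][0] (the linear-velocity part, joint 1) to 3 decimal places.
axis z_0 = ẑ; lever o_n−o_0 = (1.6340,-0.8301,5.0000)
cross product → J_v[:, 0] = (0.8301,1.6340,-0.0000)
J_ω[:, 0] = z_0
entry J[1][0] = 1.6340

1.634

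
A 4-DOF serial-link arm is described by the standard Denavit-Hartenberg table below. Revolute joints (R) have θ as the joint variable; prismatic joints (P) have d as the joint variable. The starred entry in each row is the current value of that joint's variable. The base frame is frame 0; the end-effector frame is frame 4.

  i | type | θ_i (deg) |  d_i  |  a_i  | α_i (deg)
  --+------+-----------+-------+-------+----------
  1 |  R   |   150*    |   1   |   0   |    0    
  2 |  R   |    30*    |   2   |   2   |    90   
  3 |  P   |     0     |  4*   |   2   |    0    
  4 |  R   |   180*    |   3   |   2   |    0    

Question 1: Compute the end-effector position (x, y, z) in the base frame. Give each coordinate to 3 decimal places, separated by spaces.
after link 1: o_1 = (0.0000, 0.0000, 1.0000)
after link 2: o_2 = (-2.0000, 0.0000, 3.0000)
after link 3: o_3 = (-4.0000, 4.0000, 3.0000)
after link 4: o_4 = (-2.0000, 7.0000, 3.0000)

-2.000 7.000 3.000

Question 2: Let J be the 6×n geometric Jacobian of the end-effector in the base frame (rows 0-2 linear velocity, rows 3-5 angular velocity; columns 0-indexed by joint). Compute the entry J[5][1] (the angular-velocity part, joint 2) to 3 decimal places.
axis z_1 = (0.0000,0.0000,1.0000); lever o_n−o_1 = (-2.0000,7.0000,2.0000)
cross product → J_v[:, 1] = (-7.0000,-2.0000,0.0000)
J_ω[:, 1] = z_1
entry J[5][1] = 1.0000

1.000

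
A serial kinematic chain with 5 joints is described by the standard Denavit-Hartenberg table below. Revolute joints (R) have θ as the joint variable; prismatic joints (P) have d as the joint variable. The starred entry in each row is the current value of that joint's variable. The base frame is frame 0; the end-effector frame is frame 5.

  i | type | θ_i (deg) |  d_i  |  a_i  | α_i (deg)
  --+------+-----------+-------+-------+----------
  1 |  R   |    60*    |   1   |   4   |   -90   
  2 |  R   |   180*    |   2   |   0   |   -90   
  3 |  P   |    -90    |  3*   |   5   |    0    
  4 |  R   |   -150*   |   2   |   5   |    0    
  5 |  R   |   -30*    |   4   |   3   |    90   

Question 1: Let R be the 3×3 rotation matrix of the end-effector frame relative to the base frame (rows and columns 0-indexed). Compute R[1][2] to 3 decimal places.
End-effector z-axis (col 2 of R) = (-0.5000,-0.8660,-0.0000)
R[1][2] = -0.8660

-0.866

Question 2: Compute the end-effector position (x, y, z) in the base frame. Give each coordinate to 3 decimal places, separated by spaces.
after link 1: o_1 = (2.0000, 3.4641, 1.0000)
after link 2: o_2 = (0.2679, 4.4641, 1.0000)
after link 3: o_3 = (-4.0622, 6.9641, 4.0000)
after link 4: o_4 = (0.9378, 6.9641, 6.0000)
after link 5: o_5 = (3.5359, 5.4641, 10.0000)

3.536 5.464 10.000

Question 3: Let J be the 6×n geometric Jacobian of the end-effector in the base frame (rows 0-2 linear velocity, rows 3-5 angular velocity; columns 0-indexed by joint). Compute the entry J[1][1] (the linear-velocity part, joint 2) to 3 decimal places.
axis z_1 = (-0.8660,0.5000,0.0000); lever o_n−o_1 = (1.5359,2.0000,9.0000)
cross product → J_v[:, 1] = (4.5000,7.7942,-2.5000)
J_ω[:, 1] = z_1
entry J[1][1] = 7.7942

7.794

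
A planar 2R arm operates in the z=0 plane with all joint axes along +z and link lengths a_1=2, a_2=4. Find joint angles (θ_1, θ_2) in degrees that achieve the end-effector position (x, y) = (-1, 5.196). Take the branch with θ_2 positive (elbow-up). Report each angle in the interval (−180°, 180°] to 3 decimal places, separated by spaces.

59.996 60.007

cos θ_2 = (27.9984−2²−4²)/(2·2·4) = 0.4999; θ_2 = 60.0065° (elbow-up)
β = atan2(5.1960,-1.0000) = 100.8937°; ψ = atan2(3.4643,3.9996) = 40.8981°
θ_1 = β − ψ = 59.9956°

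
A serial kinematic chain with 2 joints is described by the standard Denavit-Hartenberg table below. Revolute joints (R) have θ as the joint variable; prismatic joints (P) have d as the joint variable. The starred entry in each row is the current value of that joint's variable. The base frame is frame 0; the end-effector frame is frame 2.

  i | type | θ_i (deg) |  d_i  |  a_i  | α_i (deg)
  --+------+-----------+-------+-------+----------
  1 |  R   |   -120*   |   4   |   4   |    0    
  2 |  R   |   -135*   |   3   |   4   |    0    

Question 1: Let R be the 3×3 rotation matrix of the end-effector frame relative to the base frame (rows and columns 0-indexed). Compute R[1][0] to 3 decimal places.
End-effector x-axis (col 0 of R) = (-0.2588,0.9659,0.0000)
R[1][0] = 0.9659

0.966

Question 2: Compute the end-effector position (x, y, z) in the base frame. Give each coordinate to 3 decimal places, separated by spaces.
-3.035 0.400 7.000

after link 1: o_1 = (-2.0000, -3.4641, 4.0000)
after link 2: o_2 = (-3.0353, 0.3996, 7.0000)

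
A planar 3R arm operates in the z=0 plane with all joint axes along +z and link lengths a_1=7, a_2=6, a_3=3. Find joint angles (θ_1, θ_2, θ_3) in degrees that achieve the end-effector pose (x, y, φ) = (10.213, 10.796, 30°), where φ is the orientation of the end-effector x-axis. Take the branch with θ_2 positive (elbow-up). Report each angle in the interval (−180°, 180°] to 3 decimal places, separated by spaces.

wrist centre = target − a_3·(cos φ, sin φ) = (7.6149, 9.2960)
cos θ_2 = (144.4027−7²−6²)/(2·7·6) = 0.7072; θ_2 = 44.9945° (elbow-up)
β = atan2(9.2960,7.6149) = 50.6770°; ψ = atan2(4.2422,11.2430) = 20.6725°
θ_1 = β − ψ = 30.0045°
θ_3 = φ − θ_1 − θ_2 = -44.9990° (wrapped to (-180°,180°])

30.004 44.994 -44.999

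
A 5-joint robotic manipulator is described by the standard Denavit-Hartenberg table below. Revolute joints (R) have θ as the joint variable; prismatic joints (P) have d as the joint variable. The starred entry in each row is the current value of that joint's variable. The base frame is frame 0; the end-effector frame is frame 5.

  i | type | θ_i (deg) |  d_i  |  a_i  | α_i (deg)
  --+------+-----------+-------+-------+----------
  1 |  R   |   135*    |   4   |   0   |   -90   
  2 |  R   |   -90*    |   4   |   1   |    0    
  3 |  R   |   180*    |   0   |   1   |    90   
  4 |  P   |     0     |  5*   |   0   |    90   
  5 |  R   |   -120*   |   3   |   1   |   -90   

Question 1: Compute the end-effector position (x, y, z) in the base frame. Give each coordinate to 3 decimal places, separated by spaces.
-3.630 2.216 4.500

after link 1: o_1 = (0.0000, 0.0000, 4.0000)
after link 2: o_2 = (-2.8284, -2.8284, 5.0000)
after link 3: o_3 = (-2.8284, -2.8284, 4.0000)
after link 4: o_4 = (-6.3640, 0.7071, 4.0000)
after link 5: o_5 = (-3.6303, 2.2161, 4.5000)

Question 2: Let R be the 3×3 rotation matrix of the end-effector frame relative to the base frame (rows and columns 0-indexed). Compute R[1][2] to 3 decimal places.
End-effector z-axis (col 2 of R) = (0.3536,-0.3536,-0.8660)
R[1][2] = -0.3536

-0.354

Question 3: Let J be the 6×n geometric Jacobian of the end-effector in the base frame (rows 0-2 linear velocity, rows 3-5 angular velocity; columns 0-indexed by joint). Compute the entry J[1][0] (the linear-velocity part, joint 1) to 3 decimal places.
-3.630

axis z_0 = ẑ; lever o_n−o_0 = (-3.6303,2.2161,4.5000)
cross product → J_v[:, 0] = (-2.2161,-3.6303,0.0000)
J_ω[:, 0] = z_0
entry J[1][0] = -3.6303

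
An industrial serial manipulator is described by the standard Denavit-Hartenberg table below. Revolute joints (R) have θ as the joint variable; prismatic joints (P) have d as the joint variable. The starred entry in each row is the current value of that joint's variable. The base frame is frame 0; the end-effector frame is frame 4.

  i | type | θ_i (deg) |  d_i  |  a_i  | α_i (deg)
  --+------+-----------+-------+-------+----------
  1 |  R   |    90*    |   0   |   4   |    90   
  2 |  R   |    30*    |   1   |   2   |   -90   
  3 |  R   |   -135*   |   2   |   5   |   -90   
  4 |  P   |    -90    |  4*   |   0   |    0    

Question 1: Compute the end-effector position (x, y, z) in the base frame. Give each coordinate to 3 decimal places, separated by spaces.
7.364 4.120 2.378

after link 1: o_1 = (0.0000, 4.0000, 0.0000)
after link 2: o_2 = (1.0000, 5.7321, 1.0000)
after link 3: o_3 = (4.5355, 1.6702, 0.9643)
after link 4: o_4 = (7.3640, 4.1197, 2.3785)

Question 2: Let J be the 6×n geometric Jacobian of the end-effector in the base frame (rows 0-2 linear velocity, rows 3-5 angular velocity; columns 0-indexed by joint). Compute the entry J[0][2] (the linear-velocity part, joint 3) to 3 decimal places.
axis z_2 = (-0.0000,-0.5000,0.8660); lever o_n−o_2 = (6.3640,-1.6124,1.3785)
cross product → J_v[:, 2] = (0.7071,5.5114,3.1820)
J_ω[:, 2] = z_2
entry J[0][2] = 0.7071

0.707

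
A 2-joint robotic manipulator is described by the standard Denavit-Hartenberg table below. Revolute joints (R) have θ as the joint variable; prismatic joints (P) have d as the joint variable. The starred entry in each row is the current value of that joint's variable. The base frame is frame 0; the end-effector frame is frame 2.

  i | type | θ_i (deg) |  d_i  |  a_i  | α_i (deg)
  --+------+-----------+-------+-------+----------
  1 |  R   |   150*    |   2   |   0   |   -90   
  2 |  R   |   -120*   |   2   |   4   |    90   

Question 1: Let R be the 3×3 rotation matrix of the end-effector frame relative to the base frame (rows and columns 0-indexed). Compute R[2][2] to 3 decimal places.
-0.500

End-effector z-axis (col 2 of R) = (0.7500,-0.4330,-0.5000)
R[2][2] = -0.5000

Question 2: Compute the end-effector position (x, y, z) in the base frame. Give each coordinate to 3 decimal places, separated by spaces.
after link 1: o_1 = (0.0000, 0.0000, 2.0000)
after link 2: o_2 = (0.7321, -2.7321, 5.4641)

0.732 -2.732 5.464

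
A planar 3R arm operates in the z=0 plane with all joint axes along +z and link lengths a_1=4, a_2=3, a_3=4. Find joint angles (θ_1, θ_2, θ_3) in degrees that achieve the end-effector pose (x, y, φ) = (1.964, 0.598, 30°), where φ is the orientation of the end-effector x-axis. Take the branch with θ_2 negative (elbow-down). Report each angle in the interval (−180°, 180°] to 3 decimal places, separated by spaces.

wrist centre = target − a_3·(cos φ, sin φ) = (-1.5001, -1.4020)
cos θ_2 = (4.2159−4²−3²)/(2·4·3) = -0.8660; θ_2 = -149.9975° (elbow-down)
β = atan2(-1.4020,-1.5001) = -136.9361°; ψ = atan2(-1.5001,1.4020) = -46.9365°
θ_1 = β − ψ = -89.9996°
θ_3 = φ − θ_1 − θ_2 = -90.0029° (wrapped to (-180°,180°])

-90.000 -149.998 -90.003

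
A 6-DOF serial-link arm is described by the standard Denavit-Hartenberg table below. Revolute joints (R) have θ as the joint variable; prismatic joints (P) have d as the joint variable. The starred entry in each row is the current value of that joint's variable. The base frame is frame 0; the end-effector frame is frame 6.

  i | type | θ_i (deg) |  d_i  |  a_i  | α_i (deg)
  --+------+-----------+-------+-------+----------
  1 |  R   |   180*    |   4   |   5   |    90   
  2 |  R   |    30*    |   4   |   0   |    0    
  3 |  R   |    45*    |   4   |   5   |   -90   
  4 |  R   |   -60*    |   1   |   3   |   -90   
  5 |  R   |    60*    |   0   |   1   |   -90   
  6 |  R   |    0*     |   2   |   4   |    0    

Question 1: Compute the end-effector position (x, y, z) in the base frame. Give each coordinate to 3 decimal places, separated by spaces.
-10.964 11.263 9.529

after link 1: o_1 = (-5.0000, 0.0000, 4.0000)
after link 2: o_2 = (-5.0000, 4.0000, 4.0000)
after link 3: o_3 = (-6.2941, 8.0000, 8.8296)
after link 4: o_4 = (-5.7164, 10.5981, 10.5373)
after link 5: o_5 = (-6.6176, 11.0311, 10.5547)
after link 6: o_6 = (-10.9643, 11.2631, 9.5287)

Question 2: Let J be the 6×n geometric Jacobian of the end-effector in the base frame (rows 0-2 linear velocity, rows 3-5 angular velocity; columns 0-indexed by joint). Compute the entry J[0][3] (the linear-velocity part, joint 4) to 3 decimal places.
axis z_3 = (0.9659,-0.0000,0.2588); lever o_n−o_3 = (-4.6702,3.2631,0.6991)
cross product → J_v[:, 3] = (-0.8446,-1.8840,3.1520)
J_ω[:, 3] = z_3
entry J[0][3] = -0.8446

-0.845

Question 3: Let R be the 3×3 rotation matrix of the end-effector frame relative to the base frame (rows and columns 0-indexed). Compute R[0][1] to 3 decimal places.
0.224

End-effector y-axis (col 1 of R) = (0.2241,0.5000,-0.8365)
R[0][1] = 0.2241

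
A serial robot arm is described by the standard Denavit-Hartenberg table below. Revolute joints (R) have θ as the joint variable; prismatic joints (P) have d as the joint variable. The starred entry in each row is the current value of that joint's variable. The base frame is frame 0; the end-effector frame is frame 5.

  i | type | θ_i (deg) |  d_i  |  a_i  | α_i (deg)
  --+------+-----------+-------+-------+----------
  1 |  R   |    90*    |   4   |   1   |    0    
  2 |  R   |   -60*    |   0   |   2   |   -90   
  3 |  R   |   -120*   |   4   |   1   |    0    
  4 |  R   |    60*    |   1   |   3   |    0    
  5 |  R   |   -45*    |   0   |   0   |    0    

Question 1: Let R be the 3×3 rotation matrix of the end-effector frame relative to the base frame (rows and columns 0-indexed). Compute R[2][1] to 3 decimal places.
End-effector y-axis (col 1 of R) = (0.8365,0.4830,0.2588)
R[2][1] = 0.2588

0.259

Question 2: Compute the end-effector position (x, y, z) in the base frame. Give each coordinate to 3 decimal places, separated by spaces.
after link 1: o_1 = (0.0000, 1.0000, 4.0000)
after link 2: o_2 = (1.7321, 2.0000, 4.0000)
after link 3: o_3 = (-0.7010, 5.2141, 4.8660)
after link 4: o_4 = (0.0981, 6.8301, 7.4641)
after link 5: o_5 = (0.0981, 6.8301, 7.4641)

0.098 6.830 7.464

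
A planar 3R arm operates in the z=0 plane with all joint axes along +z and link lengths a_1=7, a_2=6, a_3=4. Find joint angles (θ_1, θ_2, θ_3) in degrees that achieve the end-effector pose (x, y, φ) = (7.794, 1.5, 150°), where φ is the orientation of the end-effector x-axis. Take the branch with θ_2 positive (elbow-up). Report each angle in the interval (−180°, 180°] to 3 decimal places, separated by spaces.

wrist centre = target − a_3·(cos φ, sin φ) = (11.2581, -0.5000)
cos θ_2 = (126.9949−7²−6²)/(2·7·6) = 0.4999; θ_2 = 60.0041° (elbow-up)
β = atan2(-0.5000,11.2581) = -2.5430°; ψ = atan2(5.1964,9.9996) = 27.4589°
θ_1 = β − ψ = -30.0019°
θ_3 = φ − θ_1 − θ_2 = 119.9978° (wrapped to (-180°,180°])

-30.002 60.004 119.998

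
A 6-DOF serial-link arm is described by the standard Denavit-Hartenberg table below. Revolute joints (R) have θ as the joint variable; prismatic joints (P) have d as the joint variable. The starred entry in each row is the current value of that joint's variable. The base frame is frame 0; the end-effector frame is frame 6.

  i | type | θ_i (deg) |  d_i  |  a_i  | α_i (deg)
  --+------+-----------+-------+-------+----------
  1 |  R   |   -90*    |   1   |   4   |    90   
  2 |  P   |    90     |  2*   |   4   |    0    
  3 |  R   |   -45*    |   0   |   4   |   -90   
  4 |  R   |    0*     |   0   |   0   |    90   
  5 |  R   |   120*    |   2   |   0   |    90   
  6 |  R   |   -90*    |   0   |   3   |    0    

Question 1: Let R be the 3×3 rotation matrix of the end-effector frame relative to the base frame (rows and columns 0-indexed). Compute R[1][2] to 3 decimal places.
End-effector z-axis (col 2 of R) = (0.0000,-0.2588,0.9659)
R[1][2] = -0.2588

-0.259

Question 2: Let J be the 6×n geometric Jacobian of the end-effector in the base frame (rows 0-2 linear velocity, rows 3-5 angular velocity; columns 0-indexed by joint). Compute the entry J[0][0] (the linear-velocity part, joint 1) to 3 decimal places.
axis z_0 = ẑ; lever o_n−o_0 = (-1.0000,-6.8284,7.8284)
cross product → J_v[:, 0] = (6.8284,-1.0000,0.0000)
J_ω[:, 0] = z_0
entry J[0][0] = 6.8284

6.828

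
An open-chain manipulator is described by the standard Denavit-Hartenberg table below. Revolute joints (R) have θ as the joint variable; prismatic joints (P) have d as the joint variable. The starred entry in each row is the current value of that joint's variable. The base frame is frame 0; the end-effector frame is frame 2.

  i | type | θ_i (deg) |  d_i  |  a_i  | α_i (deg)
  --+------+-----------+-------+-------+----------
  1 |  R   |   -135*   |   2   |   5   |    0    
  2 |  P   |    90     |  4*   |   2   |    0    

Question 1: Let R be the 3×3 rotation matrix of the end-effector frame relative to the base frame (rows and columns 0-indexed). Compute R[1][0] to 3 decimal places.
-0.707

End-effector x-axis (col 0 of R) = (0.7071,-0.7071,0.0000)
R[1][0] = -0.7071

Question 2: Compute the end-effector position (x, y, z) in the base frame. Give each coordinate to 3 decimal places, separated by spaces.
after link 1: o_1 = (-3.5355, -3.5355, 2.0000)
after link 2: o_2 = (-2.1213, -4.9497, 6.0000)

-2.121 -4.950 6.000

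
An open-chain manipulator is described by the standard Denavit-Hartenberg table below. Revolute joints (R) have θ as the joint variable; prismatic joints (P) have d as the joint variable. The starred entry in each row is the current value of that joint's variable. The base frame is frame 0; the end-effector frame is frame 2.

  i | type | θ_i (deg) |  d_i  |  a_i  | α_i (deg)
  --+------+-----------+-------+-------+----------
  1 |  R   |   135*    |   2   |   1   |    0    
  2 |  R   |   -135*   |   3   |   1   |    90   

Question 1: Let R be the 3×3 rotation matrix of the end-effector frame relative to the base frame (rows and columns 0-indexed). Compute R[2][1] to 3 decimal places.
1.000

End-effector y-axis (col 1 of R) = (0.0000,0.0000,1.0000)
R[2][1] = 1.0000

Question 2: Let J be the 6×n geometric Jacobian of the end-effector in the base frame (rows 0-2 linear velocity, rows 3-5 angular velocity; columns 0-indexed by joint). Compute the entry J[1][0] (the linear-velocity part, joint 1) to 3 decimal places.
axis z_0 = ẑ; lever o_n−o_0 = (0.2929,0.7071,5.0000)
cross product → J_v[:, 0] = (-0.7071,0.2929,0.0000)
J_ω[:, 0] = z_0
entry J[1][0] = 0.2929

0.293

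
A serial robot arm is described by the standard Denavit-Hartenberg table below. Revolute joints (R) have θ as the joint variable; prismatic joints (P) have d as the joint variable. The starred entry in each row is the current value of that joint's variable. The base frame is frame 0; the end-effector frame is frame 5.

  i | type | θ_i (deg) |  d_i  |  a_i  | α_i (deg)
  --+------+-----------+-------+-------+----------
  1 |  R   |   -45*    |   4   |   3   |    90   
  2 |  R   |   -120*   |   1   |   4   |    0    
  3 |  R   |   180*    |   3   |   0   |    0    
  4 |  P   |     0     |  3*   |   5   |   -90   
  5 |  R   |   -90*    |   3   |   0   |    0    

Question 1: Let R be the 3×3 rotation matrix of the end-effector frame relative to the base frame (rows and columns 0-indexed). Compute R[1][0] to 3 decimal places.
End-effector x-axis (col 0 of R) = (-0.7071,-0.7071,0.0000)
R[1][0] = -0.7071

-0.707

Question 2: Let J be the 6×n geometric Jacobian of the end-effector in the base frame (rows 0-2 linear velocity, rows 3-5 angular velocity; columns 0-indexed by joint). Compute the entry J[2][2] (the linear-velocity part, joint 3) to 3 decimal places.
axis z_2 = (-0.7071,-0.7071,0.0000); lever o_n−o_2 = (-4.3120,-4.1733,5.8301)
cross product → J_v[:, 2] = (-4.1225,4.1225,-0.0981)
J_ω[:, 2] = z_2
entry J[2][2] = -0.0981

-0.098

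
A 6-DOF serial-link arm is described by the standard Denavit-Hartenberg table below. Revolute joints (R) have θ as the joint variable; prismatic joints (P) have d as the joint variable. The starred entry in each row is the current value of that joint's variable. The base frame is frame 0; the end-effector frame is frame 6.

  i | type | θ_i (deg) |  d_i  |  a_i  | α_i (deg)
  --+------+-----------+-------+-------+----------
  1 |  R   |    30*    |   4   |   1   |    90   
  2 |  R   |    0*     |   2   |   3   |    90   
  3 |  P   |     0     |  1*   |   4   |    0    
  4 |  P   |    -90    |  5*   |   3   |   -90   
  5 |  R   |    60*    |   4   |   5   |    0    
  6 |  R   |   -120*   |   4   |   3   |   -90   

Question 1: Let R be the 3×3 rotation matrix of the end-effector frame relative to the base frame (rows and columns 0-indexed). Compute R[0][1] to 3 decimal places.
-0.866

End-effector y-axis (col 1 of R) = (-0.8660,-0.5000,0.0000)
R[0][1] = -0.8660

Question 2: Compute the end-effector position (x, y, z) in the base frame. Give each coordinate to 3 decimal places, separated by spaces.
11.356 12.330 -0.268

after link 1: o_1 = (0.8660, 0.5000, 4.0000)
after link 2: o_2 = (4.4641, 0.2679, 4.0000)
after link 3: o_3 = (7.9282, 2.2679, 3.0000)
after link 4: o_4 = (6.4282, 4.8660, -2.0000)
after link 5: o_5 = (8.6423, 9.0311, 2.3301)
after link 6: o_6 = (11.3564, 12.3301, -0.2679)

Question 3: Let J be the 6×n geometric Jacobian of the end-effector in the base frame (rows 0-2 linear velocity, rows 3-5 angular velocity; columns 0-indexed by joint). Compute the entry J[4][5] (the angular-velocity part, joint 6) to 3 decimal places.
0.500

axis z_5 = (0.8660,0.5000,-0.0000); lever o_n−o_5 = (2.7141,3.2990,-2.5981)
cross product → J_v[:, 5] = (-1.2990,2.2500,1.5000)
J_ω[:, 5] = z_5
entry J[4][5] = 0.5000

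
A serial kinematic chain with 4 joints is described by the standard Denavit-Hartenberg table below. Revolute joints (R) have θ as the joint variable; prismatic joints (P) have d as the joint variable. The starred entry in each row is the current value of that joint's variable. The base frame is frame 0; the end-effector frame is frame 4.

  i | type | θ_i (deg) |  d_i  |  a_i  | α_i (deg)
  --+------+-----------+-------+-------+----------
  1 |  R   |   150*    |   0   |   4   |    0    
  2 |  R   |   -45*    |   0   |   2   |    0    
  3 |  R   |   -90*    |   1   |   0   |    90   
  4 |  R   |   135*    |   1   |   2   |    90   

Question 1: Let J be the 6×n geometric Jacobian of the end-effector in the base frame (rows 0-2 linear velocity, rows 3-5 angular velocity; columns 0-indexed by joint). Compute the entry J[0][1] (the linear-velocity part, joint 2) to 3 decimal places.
-0.600

axis z_1 = (0.0000,0.0000,1.0000); lever o_n−o_1 = (-1.6248,0.5999,2.4142)
cross product → J_v[:, 1] = (-0.5999,-1.6248,0.0000)
J_ω[:, 1] = z_1
entry J[0][1] = -0.5999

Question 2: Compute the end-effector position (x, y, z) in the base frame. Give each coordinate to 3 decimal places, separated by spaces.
-5.089 2.600 2.414

after link 1: o_1 = (-3.4641, 2.0000, 0.0000)
after link 2: o_2 = (-3.9817, 3.9319, 0.0000)
after link 3: o_3 = (-3.9817, 3.9319, 1.0000)
after link 4: o_4 = (-5.0889, 2.5999, 2.4142)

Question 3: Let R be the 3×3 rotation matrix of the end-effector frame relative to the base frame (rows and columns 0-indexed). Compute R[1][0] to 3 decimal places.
End-effector x-axis (col 0 of R) = (-0.6830,-0.1830,0.7071)
R[1][0] = -0.1830

-0.183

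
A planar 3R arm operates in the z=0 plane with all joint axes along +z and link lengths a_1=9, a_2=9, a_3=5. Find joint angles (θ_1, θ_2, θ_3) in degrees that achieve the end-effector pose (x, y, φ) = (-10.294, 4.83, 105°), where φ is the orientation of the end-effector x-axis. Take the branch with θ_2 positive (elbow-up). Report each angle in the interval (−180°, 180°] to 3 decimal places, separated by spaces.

wrist centre = target − a_3·(cos φ, sin φ) = (-8.9999, 0.0004)
cos θ_2 = (80.9983−9²−9²)/(2·9·9) = -0.5000; θ_2 = 120.0007° (elbow-up)
β = atan2(0.0004,-8.9999) = 179.9976°; ψ = atan2(7.7942,4.4999) = 60.0003°
θ_1 = β − ψ = 119.9973°
θ_3 = φ − θ_1 − θ_2 = -134.9980° (wrapped to (-180°,180°])

119.997 120.001 -134.998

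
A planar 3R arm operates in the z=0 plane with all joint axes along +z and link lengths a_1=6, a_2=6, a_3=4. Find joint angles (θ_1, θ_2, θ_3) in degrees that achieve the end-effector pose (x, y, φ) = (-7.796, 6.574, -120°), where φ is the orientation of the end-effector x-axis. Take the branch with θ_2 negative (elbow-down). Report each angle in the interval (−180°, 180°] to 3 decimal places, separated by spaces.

135.000 -29.995 134.995

wrist centre = target − a_3·(cos φ, sin φ) = (-5.7960, 10.0381)
cos θ_2 = (134.3571−6²−6²)/(2·6·6) = 0.8661; θ_2 = -29.9948° (elbow-down)
β = atan2(10.0381,-5.7960) = 120.0021°; ψ = atan2(-2.9995,11.1964) = -14.9974°
θ_1 = β − ψ = 134.9995°
θ_3 = φ − θ_1 − θ_2 = 134.9953° (wrapped to (-180°,180°])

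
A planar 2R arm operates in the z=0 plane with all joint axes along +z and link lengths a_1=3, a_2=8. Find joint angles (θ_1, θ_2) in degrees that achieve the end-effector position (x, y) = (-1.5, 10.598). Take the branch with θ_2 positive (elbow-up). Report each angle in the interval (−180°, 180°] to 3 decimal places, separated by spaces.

cos θ_2 = (114.5676−3²−8²)/(2·3·8) = 0.8660; θ_2 = 30.0039° (elbow-up)
β = atan2(10.5980,-1.5000) = 98.0559°; ψ = atan2(4.0005,9.9279) = 21.9470°
θ_1 = β − ψ = 76.1089°

76.109 30.004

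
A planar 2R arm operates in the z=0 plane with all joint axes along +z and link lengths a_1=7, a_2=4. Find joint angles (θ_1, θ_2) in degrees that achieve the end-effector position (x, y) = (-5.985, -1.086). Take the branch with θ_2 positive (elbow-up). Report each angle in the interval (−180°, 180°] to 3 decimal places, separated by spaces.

155.570 120.000

cos θ_2 = (36.9996−7²−4²)/(2·7·4) = -0.5000; θ_2 = 120.0004° (elbow-up)
β = atan2(-1.0860,-5.9850) = -169.7154°; ψ = atan2(3.4641,5.0000) = 34.7150°
θ_1 = β − ψ = -204.4304°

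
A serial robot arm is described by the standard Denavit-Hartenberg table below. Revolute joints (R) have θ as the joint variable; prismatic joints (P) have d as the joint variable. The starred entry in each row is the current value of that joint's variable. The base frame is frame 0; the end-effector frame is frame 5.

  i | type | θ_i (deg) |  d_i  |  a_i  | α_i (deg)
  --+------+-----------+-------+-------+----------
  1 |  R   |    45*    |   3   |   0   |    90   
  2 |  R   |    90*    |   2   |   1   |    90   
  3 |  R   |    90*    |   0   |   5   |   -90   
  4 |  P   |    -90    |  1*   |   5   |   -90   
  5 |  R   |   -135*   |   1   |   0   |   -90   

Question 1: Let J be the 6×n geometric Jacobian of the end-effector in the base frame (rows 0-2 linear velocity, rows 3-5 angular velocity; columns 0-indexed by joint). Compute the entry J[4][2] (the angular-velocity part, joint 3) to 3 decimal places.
0.707

axis z_2 = (0.7071,0.7071,-0.0000); lever o_n−o_2 = (7.7782,-0.7071,-1.0000)
cross product → J_v[:, 2] = (-0.7071,0.7071,-6.0000)
J_ω[:, 2] = z_2
entry J[4][2] = 0.7071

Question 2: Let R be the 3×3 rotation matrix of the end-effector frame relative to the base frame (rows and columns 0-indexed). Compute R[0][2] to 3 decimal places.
0.500

End-effector z-axis (col 2 of R) = (0.5000,0.5000,-0.7071)
R[0][2] = 0.5000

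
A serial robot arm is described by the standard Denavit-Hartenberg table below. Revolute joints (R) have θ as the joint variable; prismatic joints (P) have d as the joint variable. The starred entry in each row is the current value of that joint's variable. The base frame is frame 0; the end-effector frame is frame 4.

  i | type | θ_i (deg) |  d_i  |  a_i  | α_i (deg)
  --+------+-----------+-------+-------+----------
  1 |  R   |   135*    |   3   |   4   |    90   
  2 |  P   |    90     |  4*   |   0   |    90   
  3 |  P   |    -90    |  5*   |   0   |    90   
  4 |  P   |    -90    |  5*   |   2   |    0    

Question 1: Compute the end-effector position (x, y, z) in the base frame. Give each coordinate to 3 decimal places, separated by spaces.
-2.121 7.778 -2.000

after link 1: o_1 = (-2.8284, 2.8284, 3.0000)
after link 2: o_2 = (0.0000, 5.6569, 3.0000)
after link 3: o_3 = (-3.5355, 9.1924, 3.0000)
after link 4: o_4 = (-2.1213, 7.7782, -2.0000)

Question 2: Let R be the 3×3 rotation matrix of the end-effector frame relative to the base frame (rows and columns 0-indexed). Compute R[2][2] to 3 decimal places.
End-effector z-axis (col 2 of R) = (0.0000,0.0000,-1.0000)
R[2][2] = -1.0000

-1.000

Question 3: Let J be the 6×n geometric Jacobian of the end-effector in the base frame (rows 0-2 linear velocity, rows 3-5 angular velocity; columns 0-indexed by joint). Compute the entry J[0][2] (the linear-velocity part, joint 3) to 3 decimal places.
-0.707

prismatic axis z_2 = (-0.7071,0.7071,-0.0000)
J_v[:, 2] = z_2; J_ω[:, 2] = (0,0,0)
entry J[0][2] = -0.7071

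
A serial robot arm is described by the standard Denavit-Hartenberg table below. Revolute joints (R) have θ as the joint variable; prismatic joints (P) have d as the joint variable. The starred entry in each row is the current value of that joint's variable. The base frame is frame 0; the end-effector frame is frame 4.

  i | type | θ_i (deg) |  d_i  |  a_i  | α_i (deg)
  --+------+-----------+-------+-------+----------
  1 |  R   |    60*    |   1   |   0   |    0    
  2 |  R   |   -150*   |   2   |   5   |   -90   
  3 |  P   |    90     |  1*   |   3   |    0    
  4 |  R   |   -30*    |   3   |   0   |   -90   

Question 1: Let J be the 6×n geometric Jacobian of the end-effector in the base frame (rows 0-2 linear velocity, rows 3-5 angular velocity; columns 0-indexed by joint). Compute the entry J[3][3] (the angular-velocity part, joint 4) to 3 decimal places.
1.000

axis z_3 = (1.0000,-0.0000,0.0000); lever o_n−o_3 = (3.0000,-0.0000,0.0000)
cross product → J_v[:, 3] = (0.0000,0.0000,-0.0000)
J_ω[:, 3] = z_3
entry J[3][3] = 1.0000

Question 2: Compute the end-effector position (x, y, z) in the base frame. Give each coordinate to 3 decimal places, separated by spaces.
after link 1: o_1 = (0.0000, 0.0000, 1.0000)
after link 2: o_2 = (-0.0000, -5.0000, 3.0000)
after link 3: o_3 = (1.0000, -5.0000, 0.0000)
after link 4: o_4 = (4.0000, -5.0000, 0.0000)

4.000 -5.000 0.000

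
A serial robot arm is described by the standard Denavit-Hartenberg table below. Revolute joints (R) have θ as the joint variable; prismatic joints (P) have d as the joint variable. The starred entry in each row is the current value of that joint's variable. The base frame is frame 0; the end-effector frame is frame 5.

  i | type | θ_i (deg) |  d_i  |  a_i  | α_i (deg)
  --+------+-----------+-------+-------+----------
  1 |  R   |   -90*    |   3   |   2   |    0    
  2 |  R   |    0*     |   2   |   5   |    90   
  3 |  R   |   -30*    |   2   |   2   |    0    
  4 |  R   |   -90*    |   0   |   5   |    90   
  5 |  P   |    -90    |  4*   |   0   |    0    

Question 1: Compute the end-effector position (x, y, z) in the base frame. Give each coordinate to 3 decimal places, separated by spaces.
after link 1: o_1 = (0.0000, -2.0000, 3.0000)
after link 2: o_2 = (0.0000, -7.0000, 5.0000)
after link 3: o_3 = (-2.0000, -8.7321, 4.0000)
after link 4: o_4 = (-2.0000, -6.2321, -0.3301)
after link 5: o_5 = (-2.0000, -2.7679, 1.6699)

-2.000 -2.768 1.670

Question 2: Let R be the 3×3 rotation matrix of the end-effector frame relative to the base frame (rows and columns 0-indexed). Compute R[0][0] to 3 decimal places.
1.000

End-effector x-axis (col 0 of R) = (1.0000,0.0000,-0.0000)
R[0][0] = 1.0000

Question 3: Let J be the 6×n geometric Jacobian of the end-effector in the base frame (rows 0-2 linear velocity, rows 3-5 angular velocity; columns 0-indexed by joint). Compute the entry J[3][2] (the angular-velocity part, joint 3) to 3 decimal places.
axis z_2 = (-1.0000,-0.0000,0.0000); lever o_n−o_2 = (-2.0000,4.2321,-3.3301)
cross product → J_v[:, 2] = (-0.0000,-3.3301,-4.2321)
J_ω[:, 2] = z_2
entry J[3][2] = -1.0000

-1.000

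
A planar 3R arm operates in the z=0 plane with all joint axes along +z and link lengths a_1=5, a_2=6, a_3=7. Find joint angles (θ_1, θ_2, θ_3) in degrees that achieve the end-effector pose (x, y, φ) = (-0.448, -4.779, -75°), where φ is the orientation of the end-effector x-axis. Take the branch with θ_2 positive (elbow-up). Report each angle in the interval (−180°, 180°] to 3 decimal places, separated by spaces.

wrist centre = target − a_3·(cos φ, sin φ) = (-2.2597, 1.9825)
cos θ_2 = (9.0366−5²−6²)/(2·5·6) = -0.8661; θ_2 = 150.0035° (elbow-up)
β = atan2(1.9825,-2.2597) = 138.7393°; ψ = atan2(2.9997,-0.1963) = 93.7448°
θ_1 = β − ψ = 44.9945°
θ_3 = φ − θ_1 − θ_2 = 90.0020° (wrapped to (-180°,180°])

44.994 150.004 90.002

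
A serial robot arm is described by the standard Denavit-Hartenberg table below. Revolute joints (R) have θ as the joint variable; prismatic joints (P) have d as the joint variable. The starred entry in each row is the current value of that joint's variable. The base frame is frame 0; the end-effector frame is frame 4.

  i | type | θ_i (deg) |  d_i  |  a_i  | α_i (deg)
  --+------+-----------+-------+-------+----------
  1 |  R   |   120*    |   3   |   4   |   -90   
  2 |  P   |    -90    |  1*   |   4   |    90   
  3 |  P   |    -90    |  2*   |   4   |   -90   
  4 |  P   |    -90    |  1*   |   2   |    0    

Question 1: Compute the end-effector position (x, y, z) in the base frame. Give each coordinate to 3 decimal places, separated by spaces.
after link 1: o_1 = (-2.0000, 3.4641, 3.0000)
after link 2: o_2 = (-2.8660, 2.9641, 7.0000)
after link 3: o_3 = (1.5981, 3.2321, 7.0000)
after link 4: o_4 = (2.5981, 1.5000, 8.0000)

2.598 1.500 8.000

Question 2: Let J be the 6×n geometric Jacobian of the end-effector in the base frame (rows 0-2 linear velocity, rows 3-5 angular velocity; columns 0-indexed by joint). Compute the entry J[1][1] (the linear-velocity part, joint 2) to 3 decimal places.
-0.500

prismatic axis z_1 = (-0.8660,-0.5000,0.0000)
J_v[:, 1] = z_1; J_ω[:, 1] = (0,0,0)
entry J[1][1] = -0.5000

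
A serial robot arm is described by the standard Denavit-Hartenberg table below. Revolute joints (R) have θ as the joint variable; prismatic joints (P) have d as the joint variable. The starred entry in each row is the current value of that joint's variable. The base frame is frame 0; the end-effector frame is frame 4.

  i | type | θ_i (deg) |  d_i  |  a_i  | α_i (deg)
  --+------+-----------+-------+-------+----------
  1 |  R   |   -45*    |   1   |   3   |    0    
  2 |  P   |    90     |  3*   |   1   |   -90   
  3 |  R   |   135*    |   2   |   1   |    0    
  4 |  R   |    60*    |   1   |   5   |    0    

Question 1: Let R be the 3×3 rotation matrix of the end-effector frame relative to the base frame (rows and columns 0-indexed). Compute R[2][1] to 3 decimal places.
End-effector y-axis (col 1 of R) = (0.1830,0.1830,0.9659)
R[2][1] = 0.9659

0.966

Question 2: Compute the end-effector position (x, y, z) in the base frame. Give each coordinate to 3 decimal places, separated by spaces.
after link 1: o_1 = (2.1213, -2.1213, 1.0000)
after link 2: o_2 = (2.8284, -1.4142, 4.0000)
after link 3: o_3 = (0.9142, -0.5000, 3.2929)
after link 4: o_4 = (-3.2080, -3.2080, 4.5870)

-3.208 -3.208 4.587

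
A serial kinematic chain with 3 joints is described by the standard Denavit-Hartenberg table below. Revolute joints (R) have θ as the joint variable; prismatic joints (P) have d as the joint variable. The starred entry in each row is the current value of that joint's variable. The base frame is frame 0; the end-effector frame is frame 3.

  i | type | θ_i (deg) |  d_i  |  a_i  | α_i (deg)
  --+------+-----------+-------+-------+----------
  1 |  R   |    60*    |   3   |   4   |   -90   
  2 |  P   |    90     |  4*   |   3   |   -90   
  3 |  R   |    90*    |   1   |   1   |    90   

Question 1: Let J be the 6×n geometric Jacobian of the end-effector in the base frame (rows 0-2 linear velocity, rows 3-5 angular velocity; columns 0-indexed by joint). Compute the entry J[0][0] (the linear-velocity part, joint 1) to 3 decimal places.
axis z_0 = ẑ; lever o_n−o_0 = (-1.0981,4.0981,0.0000)
cross product → J_v[:, 0] = (-4.0981,-1.0981,0.0000)
J_ω[:, 0] = z_0
entry J[0][0] = -4.0981

-4.098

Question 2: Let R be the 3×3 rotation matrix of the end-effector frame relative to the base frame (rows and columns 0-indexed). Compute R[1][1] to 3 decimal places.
-0.866

End-effector y-axis (col 1 of R) = (-0.5000,-0.8660,-0.0000)
R[1][1] = -0.8660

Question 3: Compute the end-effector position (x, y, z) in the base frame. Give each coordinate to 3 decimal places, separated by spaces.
after link 1: o_1 = (2.0000, 3.4641, 3.0000)
after link 2: o_2 = (-1.4641, 5.4641, 0.0000)
after link 3: o_3 = (-1.0981, 4.0981, 0.0000)

-1.098 4.098 0.000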